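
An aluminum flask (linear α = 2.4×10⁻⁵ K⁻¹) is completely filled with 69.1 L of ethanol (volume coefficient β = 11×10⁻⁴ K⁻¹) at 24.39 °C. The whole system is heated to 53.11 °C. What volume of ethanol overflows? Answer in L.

The flask also expands: β_container ≈ 3α = 7.2×10⁻⁵ /K
Net overflow = V₀(β_liq − 3α_cont)ΔT
β − 3α = 1.10×10⁻³ − 7.2×10⁻⁵ = 1.028×10⁻³ /K; ΔT = 28.72 K
ΔV = 69.1 × 1.028×10⁻³ × 28.72 = 2.04 L

2.04 L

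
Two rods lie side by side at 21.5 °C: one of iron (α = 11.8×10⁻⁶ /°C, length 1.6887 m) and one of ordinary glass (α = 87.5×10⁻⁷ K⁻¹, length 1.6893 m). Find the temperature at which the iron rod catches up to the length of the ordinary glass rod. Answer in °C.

T = 138.1 °C

L₁(1 + α₁ΔT) = L₂(1 + α₂ΔT) ⇒ ΔT = (L₂ − L₁)/(α₁L₁ − α₂L₂)
L₂ − L₁ = 1.6893 − 1.6887 = 6.00×10⁻⁴ m
α₁L₁ − α₂L₂ = 11.8×10⁻⁶×1.6887 − 87.5×10⁻⁷×1.6893 = 5.145285×10⁻⁶ m/K
ΔT = 6.00×10⁻⁴ / 5.145285×10⁻⁶ = 116.612 K
T = 21.5 + 116.612 = 138.112 °C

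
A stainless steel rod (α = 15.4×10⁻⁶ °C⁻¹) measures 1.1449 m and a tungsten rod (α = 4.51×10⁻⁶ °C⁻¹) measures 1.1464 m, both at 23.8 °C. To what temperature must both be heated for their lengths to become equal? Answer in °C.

T = 144.2 °C

L₁(1 + α₁ΔT) = L₂(1 + α₂ΔT) ⇒ ΔT = (L₂ − L₁)/(α₁L₁ − α₂L₂)
L₂ − L₁ = 1.1464 − 1.1449 = 1.50×10⁻³ m
α₁L₁ − α₂L₂ = 15.4×10⁻⁶×1.1449 − 4.51×10⁻⁶×1.1464 = 1.2461196×10⁻⁵ m/K
ΔT = 1.50×10⁻³ / 1.2461196×10⁻⁵ = 120.374 K
T = 23.8 + 120.374 = 144.174 °C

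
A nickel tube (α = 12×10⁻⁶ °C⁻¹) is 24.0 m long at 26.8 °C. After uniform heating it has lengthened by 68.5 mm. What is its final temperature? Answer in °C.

T = 265 °C

ΔL = αL₀ΔT ⇒ ΔT = ΔL / (αL₀)
ΔT = 68.5×10⁻³ m / (12×10⁻⁶ × 24.0 m) = 237.85 K
T = 26.8 + 237.85 = 264.65 °C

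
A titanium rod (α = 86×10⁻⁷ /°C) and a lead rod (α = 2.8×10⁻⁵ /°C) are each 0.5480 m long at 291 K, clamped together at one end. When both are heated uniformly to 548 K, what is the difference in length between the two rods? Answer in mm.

ΔT = 257 K
titanium: ΔL = 86×10⁻⁷ × 0.5480 m × 257 = 1.2112×10⁻³ m = 1.2112 mm
lead: ΔL = 2.8×10⁻⁵ × 0.5480 m × 257 = 3.9434×10⁻³ m = 3.9434 mm
difference = 3.9434 − 1.2112 = 2.7322 mm

2.73 mm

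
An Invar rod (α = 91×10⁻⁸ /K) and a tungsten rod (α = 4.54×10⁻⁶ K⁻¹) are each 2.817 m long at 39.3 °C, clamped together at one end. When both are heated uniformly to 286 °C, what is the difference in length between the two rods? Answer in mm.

ΔT = 246.7 K
Invar: ΔL = 91×10⁻⁸ × 2.817 m × 246.7 = 6.3241×10⁻⁴ m = 0.63241 mm
tungsten: ΔL = 4.54×10⁻⁶ × 2.817 m × 246.7 = 3.1551×10⁻³ m = 3.1551 mm
difference = 3.1551 − 0.63241 = 2.52269 mm

2.52 mm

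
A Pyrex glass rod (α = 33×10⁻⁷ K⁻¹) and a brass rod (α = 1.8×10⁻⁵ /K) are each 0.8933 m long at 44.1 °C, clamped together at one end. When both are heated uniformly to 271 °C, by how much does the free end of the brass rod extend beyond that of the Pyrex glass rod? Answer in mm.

2.98 mm

ΔT = 226.9 K
Pyrex glass: ΔL = 33×10⁻⁷ × 0.8933 m × 226.9 = 6.6888×10⁻⁴ m = 0.66888 mm
brass: ΔL = 1.8×10⁻⁵ × 0.8933 m × 226.9 = 3.6484×10⁻³ m = 3.6484 mm
difference = 3.6484 − 0.66888 = 2.97952 mm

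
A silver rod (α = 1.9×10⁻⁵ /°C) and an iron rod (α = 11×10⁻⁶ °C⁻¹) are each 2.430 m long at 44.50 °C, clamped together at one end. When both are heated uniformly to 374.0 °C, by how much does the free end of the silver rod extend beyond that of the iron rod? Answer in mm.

ΔT = 329.50 K
silver: ΔL = 1.9×10⁻⁵ × 2.430 m × 329.50 = 1.5213×10⁻² m = 15.213 mm
iron: ΔL = 11×10⁻⁶ × 2.430 m × 329.50 = 8.8075×10⁻³ m = 8.8075 mm
difference = 15.213 − 8.8075 = 6.4055 mm

6.41 mm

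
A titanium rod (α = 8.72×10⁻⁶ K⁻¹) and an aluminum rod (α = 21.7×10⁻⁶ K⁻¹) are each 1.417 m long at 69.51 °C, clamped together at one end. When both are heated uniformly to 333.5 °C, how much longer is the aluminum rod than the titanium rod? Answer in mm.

4.86 mm

ΔT = 263.99 K
titanium: ΔL = 8.72×10⁻⁶ × 1.417 m × 263.99 = 3.2619×10⁻³ m = 3.2619 mm
aluminum: ΔL = 21.7×10⁻⁶ × 1.417 m × 263.99 = 8.1174×10⁻³ m = 8.1174 mm
difference = 8.1174 − 3.2619 = 4.8555 mm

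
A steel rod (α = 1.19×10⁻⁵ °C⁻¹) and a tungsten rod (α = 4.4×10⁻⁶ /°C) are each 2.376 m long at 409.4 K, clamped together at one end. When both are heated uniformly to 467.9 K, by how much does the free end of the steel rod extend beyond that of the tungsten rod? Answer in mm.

ΔT = 58.5 K
steel: ΔL = 1.19×10⁻⁵ × 2.376 m × 58.5 = 1.6541×10⁻³ m = 1.6541 mm
tungsten: ΔL = 4.4×10⁻⁶ × 2.376 m × 58.5 = 6.1158×10⁻⁴ m = 0.61158 mm
difference = 1.6541 − 0.61158 = 1.04252 mm

1.04 mm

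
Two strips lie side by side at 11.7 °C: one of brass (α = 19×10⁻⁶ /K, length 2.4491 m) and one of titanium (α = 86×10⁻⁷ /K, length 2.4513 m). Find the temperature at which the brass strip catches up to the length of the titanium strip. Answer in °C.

T = 98.14 °C

L₁(1 + α₁ΔT) = L₂(1 + α₂ΔT) ⇒ ΔT = (L₂ − L₁)/(α₁L₁ − α₂L₂)
L₂ − L₁ = 2.4513 − 2.4491 = 2.20×10⁻³ m
α₁L₁ − α₂L₂ = 19×10⁻⁶×2.4491 − 86×10⁻⁷×2.4513 = 2.545172×10⁻⁵ m/K
ΔT = 2.20×10⁻³ / 2.545172×10⁻⁵ = 86.4382 K
T = 11.7 + 86.4382 = 98.1382 °C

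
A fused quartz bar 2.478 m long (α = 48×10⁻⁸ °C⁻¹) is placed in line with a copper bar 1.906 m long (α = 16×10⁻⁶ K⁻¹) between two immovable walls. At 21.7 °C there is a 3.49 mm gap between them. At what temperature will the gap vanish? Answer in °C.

T = 132 °C

Gap closes when ΔL₁ + ΔL₂ = 3.49 mm = 3.49×10⁻³ m
(α₁L₁ + α₂L₂)ΔT = g
α₁L₁ + α₂L₂ = 48×10⁻⁸×2.478 + 16×10⁻⁶×1.906 = 3.168544×10⁻⁵ m/K
ΔT = 3.49×10⁻³ / 3.168544×10⁻⁵ = 110.15 K
T = 21.7 + 110.15 = 131.85 °C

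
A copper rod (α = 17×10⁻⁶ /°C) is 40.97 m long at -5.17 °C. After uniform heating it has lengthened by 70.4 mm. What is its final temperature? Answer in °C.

T = 95.9 °C

ΔL = αL₀ΔT ⇒ ΔT = ΔL / (αL₀)
ΔT = 70.4×10⁻³ m / (17×10⁻⁶ × 40.97 m) = 101.078 K
T = -5.17 + 101.078 = 95.908 °C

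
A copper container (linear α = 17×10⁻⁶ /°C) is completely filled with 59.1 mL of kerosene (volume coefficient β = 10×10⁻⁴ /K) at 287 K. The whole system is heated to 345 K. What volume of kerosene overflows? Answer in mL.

The container also expands: β_container ≈ 3α = 5.1×10⁻⁵ /K
Net overflow = V₀(β_liq − 3α_cont)ΔT
β − 3α = 1.00×10⁻³ − 5.1×10⁻⁵ = 9.49×10⁻⁴ /K; ΔT = 58 K
ΔV = 59.1 × 9.49×10⁻⁴ × 58 = 3.25 mL

3.25 mL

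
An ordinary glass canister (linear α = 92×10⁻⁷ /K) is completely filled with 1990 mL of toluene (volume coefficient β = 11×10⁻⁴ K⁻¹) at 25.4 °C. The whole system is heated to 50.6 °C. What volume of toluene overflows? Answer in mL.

53.8 mL

The canister also expands: β_container ≈ 3α = 2.76×10⁻⁵ /K
Net overflow = V₀(β_liq − 3α_cont)ΔT
β − 3α = 1.10×10⁻³ − 2.76×10⁻⁵ = 1.0724×10⁻³ /K; ΔT = 25.2 K
ΔV = 1990 × 1.0724×10⁻³ × 25.2 = 53.8 mL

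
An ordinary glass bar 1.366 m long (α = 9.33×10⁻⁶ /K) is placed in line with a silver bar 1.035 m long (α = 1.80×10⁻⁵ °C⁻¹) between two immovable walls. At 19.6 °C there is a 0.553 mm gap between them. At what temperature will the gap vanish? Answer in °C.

T = 37.2 °C

α₁L₁ = 1.274478×10⁻⁵ m/K, α₂L₂ = 1.863×10⁻⁵ m/K → total 3.137478×10⁻⁵ m/K
ΔT = g/(α₁L₁+α₂L₂) = 5.53×10⁻⁴ / 3.137478×10⁻⁵ = 17.626 K
T = 19.6 + 17.626 = 37.226 °C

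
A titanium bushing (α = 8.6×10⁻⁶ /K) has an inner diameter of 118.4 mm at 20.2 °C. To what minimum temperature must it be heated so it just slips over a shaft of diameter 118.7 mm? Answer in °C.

T = 315 °C

Required Δd = 118.7 − 118.4 = 0.3 mm
Δd = αd₀ΔT ⇒ ΔT = Δd/(αd₀) = 0.3 / (8.6×10⁻⁶ × 118.4) = 294.63 K
T_min = 20.2 + 294.63 = 314.83 °C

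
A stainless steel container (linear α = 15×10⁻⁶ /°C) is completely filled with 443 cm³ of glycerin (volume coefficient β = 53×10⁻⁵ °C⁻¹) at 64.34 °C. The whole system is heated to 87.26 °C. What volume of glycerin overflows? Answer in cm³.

4.92 cm³

The container also expands: β_container ≈ 3α = 4.5×10⁻⁵ /K
Net overflow = V₀(β_liq − 3α_cont)ΔT
β − 3α = 5.30×10⁻⁴ − 4.5×10⁻⁵ = 4.85×10⁻⁴ /K; ΔT = 22.92 K
ΔV = 443 × 4.85×10⁻⁴ × 22.92 = 4.92 cm³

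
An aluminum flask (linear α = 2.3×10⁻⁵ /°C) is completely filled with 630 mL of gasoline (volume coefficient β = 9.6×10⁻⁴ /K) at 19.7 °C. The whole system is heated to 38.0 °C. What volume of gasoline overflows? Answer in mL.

10.3 mL

The flask also expands: β_container ≈ 3α = 6.9×10⁻⁵ /K
Net overflow = V₀(β_liq − 3α_cont)ΔT
β − 3α = 9.60×10⁻⁴ − 6.9×10⁻⁵ = 8.91×10⁻⁴ /K; ΔT = 18.3 K
ΔV = 630 × 8.91×10⁻⁴ × 18.3 = 10.3 mL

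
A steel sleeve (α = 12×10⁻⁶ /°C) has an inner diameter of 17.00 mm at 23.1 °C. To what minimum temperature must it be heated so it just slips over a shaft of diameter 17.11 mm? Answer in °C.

Required Δd = 17.11 − 17.00 = 0.11 mm
Δd = αd₀ΔT ⇒ ΔT = Δd/(αd₀) = 0.11 / (12×10⁻⁶ × 17.00) = 539.22 K
T_min = 23.1 + 539.22 = 562.32 °C

T = 562 °C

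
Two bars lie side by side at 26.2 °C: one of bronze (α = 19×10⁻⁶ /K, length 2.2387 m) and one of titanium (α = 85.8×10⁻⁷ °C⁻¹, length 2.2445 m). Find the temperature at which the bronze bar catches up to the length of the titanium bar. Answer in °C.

T = 275.4 °C

Equal length when α₁L₁ΔT − α₂L₂ΔT = L₂ − L₁ = 5.80×10⁻³ m
α₁L₁ = 4.25353×10⁻⁵, α₂L₂ = 1.925781×10⁻⁵ → Δ(αL) = 2.327749×10⁻⁵ m/K
ΔT = 5.80×10⁻³ / 2.327749×10⁻⁵ = 249.168 K, so T = 26.2 + 249.168 = 275.368 °C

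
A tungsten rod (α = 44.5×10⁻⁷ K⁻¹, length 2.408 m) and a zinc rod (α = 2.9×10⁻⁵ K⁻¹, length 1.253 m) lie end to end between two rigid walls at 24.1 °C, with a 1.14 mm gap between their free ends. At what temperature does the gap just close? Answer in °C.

T = 48.3 °C

α₁L₁ = 1.07156×10⁻⁵ m/K, α₂L₂ = 3.6337×10⁻⁵ m/K → total 4.70526×10⁻⁵ m/K
ΔT = g/(α₁L₁+α₂L₂) = 1.14×10⁻³ / 4.70526×10⁻⁵ = 24.228 K
T = 24.1 + 24.228 = 48.328 °C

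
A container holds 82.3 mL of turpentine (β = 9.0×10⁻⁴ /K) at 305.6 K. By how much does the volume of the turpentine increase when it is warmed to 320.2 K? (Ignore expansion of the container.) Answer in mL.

|ΔT| = |320.2 − 305.6| = 14.6 K
ΔV = βV₀ΔT = (9.0×10⁻⁴)(82.3)(14.6) = 1.08 mL

ΔV = 1.08 mL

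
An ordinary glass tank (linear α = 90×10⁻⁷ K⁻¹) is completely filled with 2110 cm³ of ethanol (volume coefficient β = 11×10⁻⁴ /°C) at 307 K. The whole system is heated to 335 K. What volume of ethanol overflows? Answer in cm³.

63.4 cm³

The tank also expands: β_container ≈ 3α = 2.7×10⁻⁵ /K
Net overflow = V₀(β_liq − 3α_cont)ΔT
β − 3α = 1.10×10⁻³ − 2.7×10⁻⁵ = 1.073×10⁻³ /K; ΔT = 28 K
ΔV = 2110 × 1.073×10⁻³ × 28 = 63.4 cm³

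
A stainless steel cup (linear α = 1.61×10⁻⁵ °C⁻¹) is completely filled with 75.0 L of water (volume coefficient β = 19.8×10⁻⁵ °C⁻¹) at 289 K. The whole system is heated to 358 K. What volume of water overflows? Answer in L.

0.775 L

The cup also expands: β_container ≈ 3α = 4.83×10⁻⁵ /K
Net overflow = V₀(β_liq − 3α_cont)ΔT
β − 3α = 1.98×10⁻⁴ − 4.83×10⁻⁵ = 1.497×10⁻⁴ /K; ΔT = 69 K
ΔV = 75.0 × 1.497×10⁻⁴ × 69 = 0.775 L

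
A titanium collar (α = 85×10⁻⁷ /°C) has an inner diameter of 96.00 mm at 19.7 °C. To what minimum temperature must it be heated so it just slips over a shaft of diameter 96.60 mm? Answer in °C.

T = 755 °C

Required Δd = 96.60 − 96.00 = 0.60 mm
Δd = αd₀ΔT ⇒ ΔT = Δd/(αd₀) = 0.60 / (85×10⁻⁷ × 96.00) = 735.29 K
T_min = 19.7 + 735.29 = 754.99 °C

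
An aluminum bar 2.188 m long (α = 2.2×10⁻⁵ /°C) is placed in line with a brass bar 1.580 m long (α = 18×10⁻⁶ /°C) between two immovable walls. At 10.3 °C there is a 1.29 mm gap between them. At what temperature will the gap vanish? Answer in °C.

Gap closes when ΔL₁ + ΔL₂ = 1.29 mm = 1.29×10⁻³ m
(α₁L₁ + α₂L₂)ΔT = g
α₁L₁ + α₂L₂ = 2.2×10⁻⁵×2.188 + 18×10⁻⁶×1.580 = 7.6576×10⁻⁵ m/K
ΔT = 1.29×10⁻³ / 7.6576×10⁻⁵ = 16.846 K
T = 10.3 + 16.846 = 27.146 °C

T = 27.1 °C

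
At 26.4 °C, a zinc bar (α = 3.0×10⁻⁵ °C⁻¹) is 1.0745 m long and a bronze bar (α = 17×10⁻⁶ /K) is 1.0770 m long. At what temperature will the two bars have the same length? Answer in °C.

Equal length when α₁L₁ΔT − α₂L₂ΔT = L₂ − L₁ = 2.50×10⁻³ m
α₁L₁ = 3.2235×10⁻⁵, α₂L₂ = 1.8309×10⁻⁵ → Δ(αL) = 1.3926×10⁻⁵ m/K
ΔT = 2.50×10⁻³ / 1.3926×10⁻⁵ = 179.520 K, so T = 26.4 + 179.520 = 205.920 °C

T = 205.9 °C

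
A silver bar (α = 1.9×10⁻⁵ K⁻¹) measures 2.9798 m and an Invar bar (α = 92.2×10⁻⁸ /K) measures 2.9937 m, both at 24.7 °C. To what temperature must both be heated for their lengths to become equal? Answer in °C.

T = 282.8 °C

L₁(1 + α₁ΔT) = L₂(1 + α₂ΔT) ⇒ ΔT = (L₂ − L₁)/(α₁L₁ − α₂L₂)
L₂ − L₁ = 2.9937 − 2.9798 = 1.39×10⁻² m
α₁L₁ − α₂L₂ = 1.9×10⁻⁵×2.9798 − 92.2×10⁻⁸×2.9937 = 5.38560086×10⁻⁵ m/K
ΔT = 1.39×10⁻² / 5.38560086×10⁻⁵ = 258.096 K
T = 24.7 + 258.096 = 282.796 °C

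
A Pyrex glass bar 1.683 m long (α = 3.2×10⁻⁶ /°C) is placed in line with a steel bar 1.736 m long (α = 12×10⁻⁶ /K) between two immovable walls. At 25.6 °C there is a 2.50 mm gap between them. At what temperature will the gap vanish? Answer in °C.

T = 121 °C

α₁L₁ = 5.3856×10⁻⁶ m/K, α₂L₂ = 2.0832×10⁻⁵ m/K → total 2.62176×10⁻⁵ m/K
ΔT = g/(α₁L₁+α₂L₂) = 2.50×10⁻³ / 2.62176×10⁻⁵ = 95.36 K
T = 25.6 + 95.36 = 120.96 °C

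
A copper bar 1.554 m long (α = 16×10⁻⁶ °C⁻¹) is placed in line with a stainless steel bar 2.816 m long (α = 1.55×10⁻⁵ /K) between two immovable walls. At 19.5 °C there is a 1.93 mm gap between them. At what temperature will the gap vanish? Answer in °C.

α₁L₁ = 2.4864×10⁻⁵ m/K, α₂L₂ = 4.3648×10⁻⁵ m/K → total 6.8512×10⁻⁵ m/K
ΔT = g/(α₁L₁+α₂L₂) = 1.93×10⁻³ / 6.8512×10⁻⁵ = 28.170 K
T = 19.5 + 28.170 = 47.670 °C

T = 47.7 °C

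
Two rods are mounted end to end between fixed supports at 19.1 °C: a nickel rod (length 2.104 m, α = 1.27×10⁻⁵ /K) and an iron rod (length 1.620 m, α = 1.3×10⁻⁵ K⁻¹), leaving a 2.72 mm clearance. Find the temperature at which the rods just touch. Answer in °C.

T = 76.0 °C

Gap closes when ΔL₁ + ΔL₂ = 2.72 mm = 2.72×10⁻³ m
(α₁L₁ + α₂L₂)ΔT = g
α₁L₁ + α₂L₂ = 1.27×10⁻⁵×2.104 + 1.3×10⁻⁵×1.620 = 4.77808×10⁻⁵ m/K
ΔT = 2.72×10⁻³ / 4.77808×10⁻⁵ = 56.927 K
T = 19.1 + 56.927 = 76.027 °C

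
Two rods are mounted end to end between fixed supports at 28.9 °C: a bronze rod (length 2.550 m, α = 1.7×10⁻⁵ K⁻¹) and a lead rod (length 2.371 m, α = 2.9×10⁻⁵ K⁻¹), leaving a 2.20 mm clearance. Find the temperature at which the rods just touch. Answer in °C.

T = 48.5 °C

α₁L₁ = 4.335×10⁻⁵ m/K, α₂L₂ = 6.8759×10⁻⁵ m/K → total 1.12109×10⁻⁴ m/K
ΔT = g/(α₁L₁+α₂L₂) = 2.20×10⁻³ / 1.12109×10⁻⁴ = 19.624 K
T = 28.9 + 19.624 = 48.524 °C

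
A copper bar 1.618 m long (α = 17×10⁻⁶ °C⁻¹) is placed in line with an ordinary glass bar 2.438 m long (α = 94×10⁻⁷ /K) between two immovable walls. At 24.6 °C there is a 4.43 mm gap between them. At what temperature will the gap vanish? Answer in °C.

T = 112 °C

α₁L₁ = 2.7506×10⁻⁵ m/K, α₂L₂ = 2.29172×10⁻⁵ m/K → total 5.04232×10⁻⁵ m/K
ΔT = g/(α₁L₁+α₂L₂) = 4.43×10⁻³ / 5.04232×10⁻⁵ = 87.86 K
T = 24.6 + 87.86 = 112.46 °C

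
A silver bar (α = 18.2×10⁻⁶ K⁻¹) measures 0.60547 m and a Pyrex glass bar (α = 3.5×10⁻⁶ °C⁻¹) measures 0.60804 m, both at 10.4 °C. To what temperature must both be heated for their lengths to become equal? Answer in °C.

T = 299.4 °C

L₁(1 + α₁ΔT) = L₂(1 + α₂ΔT) ⇒ ΔT = (L₂ − L₁)/(α₁L₁ − α₂L₂)
L₂ − L₁ = 0.60804 − 0.60547 = 2.57×10⁻³ m
α₁L₁ − α₂L₂ = 18.2×10⁻⁶×0.60547 − 3.5×10⁻⁶×0.60804 = 8.891414×10⁻⁶ m/K
ΔT = 2.57×10⁻³ / 8.891414×10⁻⁶ = 289.043 K
T = 10.4 + 289.043 = 299.443 °C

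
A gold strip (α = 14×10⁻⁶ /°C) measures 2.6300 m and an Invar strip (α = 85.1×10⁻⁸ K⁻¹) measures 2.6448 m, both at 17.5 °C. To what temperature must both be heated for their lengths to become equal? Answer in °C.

T = 445.6 °C

Equal length when α₁L₁ΔT − α₂L₂ΔT = L₂ − L₁ = 1.48×10⁻² m
α₁L₁ = 3.682×10⁻⁵, α₂L₂ = 2.2507248×10⁻⁶ → Δ(αL) = 3.45692752×10⁻⁵ m/K
ΔT = 1.48×10⁻² / 3.45692752×10⁻⁵ = 428.126 K, so T = 17.5 + 428.126 = 445.626 °C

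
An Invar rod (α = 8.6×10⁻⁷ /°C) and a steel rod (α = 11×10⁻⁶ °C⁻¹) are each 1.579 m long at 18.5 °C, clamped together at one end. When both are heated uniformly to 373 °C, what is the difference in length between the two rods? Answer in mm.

ΔT = 354.5 K
Invar: ΔL = 8.6×10⁻⁷ × 1.579 m × 354.5 = 4.8139×10⁻⁴ m = 0.48139 mm
steel: ΔL = 11×10⁻⁶ × 1.579 m × 354.5 = 6.1573×10⁻³ m = 6.1573 mm
difference = 6.1573 − 0.48139 = 5.67591 mm

5.68 mm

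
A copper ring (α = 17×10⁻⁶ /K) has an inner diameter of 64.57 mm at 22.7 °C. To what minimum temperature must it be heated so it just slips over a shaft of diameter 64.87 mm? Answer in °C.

Required Δd = 64.87 − 64.57 = 0.30 mm
Δd = αd₀ΔT ⇒ ΔT = Δd/(αd₀) = 0.30 / (17×10⁻⁶ × 64.57) = 273.30 K
T_min = 22.7 + 273.30 = 296.00 °C

T = 296 °C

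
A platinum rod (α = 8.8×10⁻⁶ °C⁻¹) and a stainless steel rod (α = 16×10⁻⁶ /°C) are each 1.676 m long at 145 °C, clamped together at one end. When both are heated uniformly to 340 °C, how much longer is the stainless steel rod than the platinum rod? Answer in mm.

2.35 mm

ΔT = 195 K
platinum: ΔL = 8.8×10⁻⁶ × 1.676 m × 195 = 2.8760×10⁻³ m = 2.8760 mm
stainless steel: ΔL = 16×10⁻⁶ × 1.676 m × 195 = 5.2291×10⁻³ m = 5.2291 mm
difference = 5.2291 − 2.8760 = 2.3531 mm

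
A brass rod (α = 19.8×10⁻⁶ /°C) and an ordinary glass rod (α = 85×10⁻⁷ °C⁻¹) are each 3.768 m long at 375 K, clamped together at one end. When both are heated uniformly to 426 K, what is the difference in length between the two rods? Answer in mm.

2.17 mm

ΔT = 51 K
brass: ΔL = 19.8×10⁻⁶ × 3.768 m × 51 = 3.8049×10⁻³ m = 3.8049 mm
ordinary glass: ΔL = 85×10⁻⁷ × 3.768 m × 51 = 1.6334×10⁻³ m = 1.6334 mm
difference = 3.8049 − 1.6334 = 2.1715 mm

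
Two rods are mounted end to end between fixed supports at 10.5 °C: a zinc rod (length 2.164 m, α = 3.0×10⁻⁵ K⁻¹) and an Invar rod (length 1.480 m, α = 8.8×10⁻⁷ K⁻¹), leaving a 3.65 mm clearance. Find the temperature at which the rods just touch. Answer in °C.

T = 65.6 °C

α₁L₁ = 6.492×10⁻⁵ m/K, α₂L₂ = 1.3024×10⁻⁶ m/K → total 6.62224×10⁻⁵ m/K
ΔT = g/(α₁L₁+α₂L₂) = 3.65×10⁻³ / 6.62224×10⁻⁵ = 55.117 K
T = 10.5 + 55.117 = 65.617 °C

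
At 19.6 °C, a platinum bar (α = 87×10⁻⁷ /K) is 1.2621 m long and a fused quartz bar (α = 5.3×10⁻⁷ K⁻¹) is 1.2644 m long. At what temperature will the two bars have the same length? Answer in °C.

T = 242.7 °C

Equal length when α₁L₁ΔT − α₂L₂ΔT = L₂ − L₁ = 2.30×10⁻³ m
α₁L₁ = 1.098027×10⁻⁵, α₂L₂ = 6.70132×10⁻⁷ → Δ(αL) = 1.0310138×10⁻⁵ m/K
ΔT = 2.30×10⁻³ / 1.0310138×10⁻⁵ = 223.081 K, so T = 19.6 + 223.081 = 242.681 °C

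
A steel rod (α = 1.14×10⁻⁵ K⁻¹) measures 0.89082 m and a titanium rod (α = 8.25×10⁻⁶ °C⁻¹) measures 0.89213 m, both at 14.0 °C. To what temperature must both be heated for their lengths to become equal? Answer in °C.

L₁(1 + α₁ΔT) = L₂(1 + α₂ΔT) ⇒ ΔT = (L₂ − L₁)/(α₁L₁ − α₂L₂)
L₂ − L₁ = 0.89213 − 0.89082 = 1.31×10⁻³ m
α₁L₁ − α₂L₂ = 1.14×10⁻⁵×0.89082 − 8.25×10⁻⁶×0.89213 = 2.7952755×10⁻⁶ m/K
ΔT = 1.31×10⁻³ / 2.7952755×10⁻⁶ = 468.648 K
T = 14.0 + 468.648 = 482.648 °C

T = 482.6 °C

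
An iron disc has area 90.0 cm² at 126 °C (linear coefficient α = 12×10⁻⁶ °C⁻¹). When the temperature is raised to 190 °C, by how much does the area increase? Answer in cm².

Area coefficient ≈ 2α; |ΔT| = 64 K
ΔA = 2αA₀ΔT = 2(12×10⁻⁶)(90.0)(64) = 0.138 cm²

ΔA = 0.138 cm²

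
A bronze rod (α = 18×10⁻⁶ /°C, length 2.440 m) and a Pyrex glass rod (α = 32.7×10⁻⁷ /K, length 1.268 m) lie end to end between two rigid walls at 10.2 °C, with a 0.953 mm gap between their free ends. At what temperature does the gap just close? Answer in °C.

T = 30.0 °C

Gap closes when ΔL₁ + ΔL₂ = 0.953 mm = 9.53×10⁻⁴ m
(α₁L₁ + α₂L₂)ΔT = g
α₁L₁ + α₂L₂ = 18×10⁻⁶×2.440 + 32.7×10⁻⁷×1.268 = 4.806636×10⁻⁵ m/K
ΔT = 9.53×10⁻⁴ / 4.806636×10⁻⁵ = 19.827 K
T = 10.2 + 19.827 = 30.027 °C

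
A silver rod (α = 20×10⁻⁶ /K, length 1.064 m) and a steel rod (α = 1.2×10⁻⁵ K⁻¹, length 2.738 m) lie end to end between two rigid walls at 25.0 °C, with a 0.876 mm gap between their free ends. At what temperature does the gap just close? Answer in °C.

T = 41.2 °C

α₁L₁ = 2.128×10⁻⁵ m/K, α₂L₂ = 3.2856×10⁻⁵ m/K → total 5.4136×10⁻⁵ m/K
ΔT = g/(α₁L₁+α₂L₂) = 8.76×10⁻⁴ / 5.4136×10⁻⁵ = 16.181 K
T = 25.0 + 16.181 = 41.181 °C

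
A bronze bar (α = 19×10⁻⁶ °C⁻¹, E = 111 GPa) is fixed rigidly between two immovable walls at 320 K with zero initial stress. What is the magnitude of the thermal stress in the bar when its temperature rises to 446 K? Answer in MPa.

Fully constrained: the free strain ε = αΔT is blocked, so σ = Eε = EαΔT.
|ΔT| = 126 K
σ = 111×10⁹ × 19×10⁻⁶ × 126 = 2.66×10⁸ Pa

σ = 266 MPa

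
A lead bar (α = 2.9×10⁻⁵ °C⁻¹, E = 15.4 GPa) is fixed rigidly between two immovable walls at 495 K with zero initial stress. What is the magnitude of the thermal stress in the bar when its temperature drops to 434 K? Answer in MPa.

Fully constrained: the free strain ε = αΔT is blocked, so σ = Eε = EαΔT.
|ΔT| = 61 K
σ = 15.4×10⁹ × 2.9×10⁻⁵ × 61 = 2.72×10⁷ Pa

σ = 27.2 MPa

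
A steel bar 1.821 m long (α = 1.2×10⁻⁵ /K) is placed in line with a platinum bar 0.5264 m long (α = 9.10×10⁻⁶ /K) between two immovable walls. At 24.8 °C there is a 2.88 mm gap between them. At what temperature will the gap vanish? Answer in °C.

Gap closes when ΔL₁ + ΔL₂ = 2.88 mm = 2.88×10⁻³ m
(α₁L₁ + α₂L₂)ΔT = g
α₁L₁ + α₂L₂ = 1.2×10⁻⁵×1.821 + 9.10×10⁻⁶×0.5264 = 2.664224×10⁻⁵ m/K
ΔT = 2.88×10⁻³ / 2.664224×10⁻⁵ = 108.10 K
T = 24.8 + 108.10 = 132.90 °C

T = 133 °C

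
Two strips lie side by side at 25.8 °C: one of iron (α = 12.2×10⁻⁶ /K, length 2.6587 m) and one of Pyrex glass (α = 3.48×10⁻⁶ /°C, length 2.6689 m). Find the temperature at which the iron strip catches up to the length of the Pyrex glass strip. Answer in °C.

T = 466.4 °C

L₁(1 + α₁ΔT) = L₂(1 + α₂ΔT) ⇒ ΔT = (L₂ − L₁)/(α₁L₁ − α₂L₂)
L₂ − L₁ = 2.6689 − 2.6587 = 1.02×10⁻² m
α₁L₁ − α₂L₂ = 12.2×10⁻⁶×2.6587 − 3.48×10⁻⁶×2.6689 = 2.3148368×10⁻⁵ m/K
ΔT = 1.02×10⁻² / 2.3148368×10⁻⁵ = 440.636 K
T = 25.8 + 440.636 = 466.436 °C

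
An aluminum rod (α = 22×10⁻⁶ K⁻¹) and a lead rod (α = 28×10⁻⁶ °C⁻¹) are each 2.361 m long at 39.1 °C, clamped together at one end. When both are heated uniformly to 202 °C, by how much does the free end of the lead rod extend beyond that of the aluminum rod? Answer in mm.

2.31 mm

ΔT = 162.9 K
aluminum: ΔL = 22×10⁻⁶ × 2.361 m × 162.9 = 8.4614×10⁻³ m = 8.4614 mm
lead: ΔL = 28×10⁻⁶ × 2.361 m × 162.9 = 1.0769×10⁻² m = 10.769 mm
difference = 10.769 − 8.4614 = 2.3076 mm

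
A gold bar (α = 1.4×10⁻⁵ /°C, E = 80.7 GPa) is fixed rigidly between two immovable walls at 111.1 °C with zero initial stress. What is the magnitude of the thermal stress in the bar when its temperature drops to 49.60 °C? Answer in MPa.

σ = 69.5 MPa

Fully constrained: the free strain ε = αΔT is blocked, so σ = Eε = EαΔT.
|ΔT| = 61.50 K
σ = 80.7×10⁹ × 1.4×10⁻⁵ × 61.50 = 6.95×10⁷ Pa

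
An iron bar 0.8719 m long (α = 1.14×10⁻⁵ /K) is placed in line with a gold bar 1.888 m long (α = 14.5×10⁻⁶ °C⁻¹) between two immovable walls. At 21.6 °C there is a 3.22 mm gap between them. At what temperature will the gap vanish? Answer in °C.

Gap closes when ΔL₁ + ΔL₂ = 3.22 mm = 3.22×10⁻³ m
(α₁L₁ + α₂L₂)ΔT = g
α₁L₁ + α₂L₂ = 1.14×10⁻⁵×0.8719 + 14.5×10⁻⁶×1.888 = 3.731566×10⁻⁵ m/K
ΔT = 3.22×10⁻³ / 3.731566×10⁻⁵ = 86.29 K
T = 21.6 + 86.29 = 107.89 °C

T = 108 °C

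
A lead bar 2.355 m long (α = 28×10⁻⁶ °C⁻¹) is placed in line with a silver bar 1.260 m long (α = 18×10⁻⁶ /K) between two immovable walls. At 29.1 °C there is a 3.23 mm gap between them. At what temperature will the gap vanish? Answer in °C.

T = 65.5 °C

Gap closes when ΔL₁ + ΔL₂ = 3.23 mm = 3.23×10⁻³ m
(α₁L₁ + α₂L₂)ΔT = g
α₁L₁ + α₂L₂ = 28×10⁻⁶×2.355 + 18×10⁻⁶×1.260 = 8.862×10⁻⁵ m/K
ΔT = 3.23×10⁻³ / 8.862×10⁻⁵ = 36.448 K
T = 29.1 + 36.448 = 65.548 °C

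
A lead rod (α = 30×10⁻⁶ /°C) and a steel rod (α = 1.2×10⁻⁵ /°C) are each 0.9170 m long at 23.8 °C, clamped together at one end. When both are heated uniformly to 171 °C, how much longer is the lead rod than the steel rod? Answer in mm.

ΔT = 147.2 K
lead: ΔL = 30×10⁻⁶ × 0.9170 m × 147.2 = 4.0495×10⁻³ m = 4.0495 mm
steel: ΔL = 1.2×10⁻⁵ × 0.9170 m × 147.2 = 1.6198×10⁻³ m = 1.6198 mm
difference = 4.0495 − 1.6198 = 2.4297 mm

2.43 mm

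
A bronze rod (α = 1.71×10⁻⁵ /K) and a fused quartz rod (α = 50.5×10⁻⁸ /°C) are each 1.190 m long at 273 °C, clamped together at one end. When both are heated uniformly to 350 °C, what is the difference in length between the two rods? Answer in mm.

ΔT = 77 K
bronze: ΔL = 1.71×10⁻⁵ × 1.190 m × 77 = 1.5669×10⁻³ m = 1.5669 mm
fused quartz: ΔL = 50.5×10⁻⁸ × 1.190 m × 77 = 4.6273×10⁻⁵ m = 0.046273 mm
difference = 1.5669 − 0.046273 = 1.520627 mm

1.52 mm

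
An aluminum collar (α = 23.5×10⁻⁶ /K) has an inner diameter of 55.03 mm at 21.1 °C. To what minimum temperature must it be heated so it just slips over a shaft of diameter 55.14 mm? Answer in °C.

T = 106 °C

Required Δd = 55.14 − 55.03 = 0.11 mm
Δd = αd₀ΔT ⇒ ΔT = Δd/(αd₀) = 0.11 / (23.5×10⁻⁶ × 55.03) = 85.06 K
T_min = 21.1 + 85.06 = 106.16 °C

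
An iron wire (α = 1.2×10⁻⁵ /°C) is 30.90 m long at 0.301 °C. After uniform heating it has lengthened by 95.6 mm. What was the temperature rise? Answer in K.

ΔT = 258 K

ΔL = αL₀ΔT ⇒ ΔT = ΔL / (αL₀)
ΔT = 95.6×10⁻³ m / (1.2×10⁻⁵ × 30.90 m) = 257.82 K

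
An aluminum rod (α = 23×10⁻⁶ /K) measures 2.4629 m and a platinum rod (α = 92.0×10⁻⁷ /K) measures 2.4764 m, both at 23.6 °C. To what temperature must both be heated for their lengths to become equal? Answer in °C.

L₁(1 + α₁ΔT) = L₂(1 + α₂ΔT) ⇒ ΔT = (L₂ − L₁)/(α₁L₁ − α₂L₂)
L₂ − L₁ = 2.4764 − 2.4629 = 1.35×10⁻² m
α₁L₁ − α₂L₂ = 23×10⁻⁶×2.4629 − 92.0×10⁻⁷×2.4764 = 3.386382×10⁻⁵ m/K
ΔT = 1.35×10⁻² / 3.386382×10⁻⁵ = 398.656 K
T = 23.6 + 398.656 = 422.256 °C

T = 422.3 °C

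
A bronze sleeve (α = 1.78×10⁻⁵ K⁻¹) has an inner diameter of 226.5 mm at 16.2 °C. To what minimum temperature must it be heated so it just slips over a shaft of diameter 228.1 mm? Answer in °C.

T = 413 °C

Required Δd = 228.1 − 226.5 = 1.6 mm
Δd = αd₀ΔT ⇒ ΔT = Δd/(αd₀) = 1.6 / (1.78×10⁻⁵ × 226.5) = 396.85 K
T_min = 16.2 + 396.85 = 413.05 °C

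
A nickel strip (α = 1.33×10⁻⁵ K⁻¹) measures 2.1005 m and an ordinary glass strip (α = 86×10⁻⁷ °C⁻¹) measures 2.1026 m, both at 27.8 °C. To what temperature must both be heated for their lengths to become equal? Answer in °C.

T = 240.9 °C

L₁(1 + α₁ΔT) = L₂(1 + α₂ΔT) ⇒ ΔT = (L₂ − L₁)/(α₁L₁ − α₂L₂)
L₂ − L₁ = 2.1026 − 2.1005 = 2.10×10⁻³ m
α₁L₁ − α₂L₂ = 1.33×10⁻⁵×2.1005 − 86×10⁻⁷×2.1026 = 9.85429×10⁻⁶ m/K
ΔT = 2.10×10⁻³ / 9.85429×10⁻⁶ = 213.105 K
T = 27.8 + 213.105 = 240.905 °C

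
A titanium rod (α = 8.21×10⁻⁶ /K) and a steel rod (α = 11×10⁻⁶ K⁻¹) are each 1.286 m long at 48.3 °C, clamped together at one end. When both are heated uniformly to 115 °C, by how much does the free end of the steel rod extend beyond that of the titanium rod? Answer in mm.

0.239 mm

ΔT = 66.7 K
titanium: ΔL = 8.21×10⁻⁶ × 1.286 m × 66.7 = 7.0422×10⁻⁴ m = 0.70422 mm
steel: ΔL = 11×10⁻⁶ × 1.286 m × 66.7 = 9.4354×10⁻⁴ m = 0.94354 mm
difference = 0.94354 − 0.70422 = 0.23932 mm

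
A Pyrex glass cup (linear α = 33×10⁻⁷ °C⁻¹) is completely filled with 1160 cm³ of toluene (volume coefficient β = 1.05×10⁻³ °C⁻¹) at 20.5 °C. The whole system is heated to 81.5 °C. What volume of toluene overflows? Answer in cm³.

The cup also expands: β_container ≈ 3α = 9.9×10⁻⁶ /K
Net overflow = V₀(β_liq − 3α_cont)ΔT
β − 3α = 1.05×10⁻³ − 9.9×10⁻⁶ = 1.0401×10⁻³ /K; ΔT = 61.0 K
ΔV = 1160 × 1.0401×10⁻³ × 61.0 = 73.6 cm³

73.6 cm³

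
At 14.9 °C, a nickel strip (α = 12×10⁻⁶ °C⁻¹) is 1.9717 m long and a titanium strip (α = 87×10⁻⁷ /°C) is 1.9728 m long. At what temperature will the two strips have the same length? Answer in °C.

T = 184.2 °C

Equal length when α₁L₁ΔT − α₂L₂ΔT = L₂ − L₁ = 1.10×10⁻³ m
α₁L₁ = 2.36604×10⁻⁵, α₂L₂ = 1.716336×10⁻⁵ → Δ(αL) = 6.49704×10⁻⁶ m/K
ΔT = 1.10×10⁻³ / 6.49704×10⁻⁶ = 169.308 K, so T = 14.9 + 169.308 = 184.208 °C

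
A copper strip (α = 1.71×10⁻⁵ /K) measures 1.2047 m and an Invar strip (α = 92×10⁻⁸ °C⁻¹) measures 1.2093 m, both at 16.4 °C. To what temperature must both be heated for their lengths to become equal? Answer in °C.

Equal length when α₁L₁ΔT − α₂L₂ΔT = L₂ − L₁ = 4.60×10⁻³ m
α₁L₁ = 2.060037×10⁻⁵, α₂L₂ = 1.112556×10⁻⁶ → Δ(αL) = 1.9487814×10⁻⁵ m/K
ΔT = 4.60×10⁻³ / 1.9487814×10⁻⁵ = 236.045 K, so T = 16.4 + 236.045 = 252.445 °C

T = 252.4 °C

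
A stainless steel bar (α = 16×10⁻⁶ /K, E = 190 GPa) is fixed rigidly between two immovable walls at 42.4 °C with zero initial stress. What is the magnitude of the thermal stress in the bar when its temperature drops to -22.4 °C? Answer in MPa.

Fully constrained: the free strain ε = αΔT is blocked, so σ = Eε = EαΔT.
|ΔT| = 64.8 K
σ = 190×10⁹ × 16×10⁻⁶ × 64.8 = 1.97×10⁸ Pa

σ = 197 MPa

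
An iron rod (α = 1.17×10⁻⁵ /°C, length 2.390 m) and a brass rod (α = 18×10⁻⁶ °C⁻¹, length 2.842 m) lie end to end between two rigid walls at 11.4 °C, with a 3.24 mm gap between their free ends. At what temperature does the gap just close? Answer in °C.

T = 52.4 °C

Gap closes when ΔL₁ + ΔL₂ = 3.24 mm = 3.24×10⁻³ m
(α₁L₁ + α₂L₂)ΔT = g
α₁L₁ + α₂L₂ = 1.17×10⁻⁵×2.390 + 18×10⁻⁶×2.842 = 7.9119×10⁻⁵ m/K
ΔT = 3.24×10⁻³ / 7.9119×10⁻⁵ = 40.951 K
T = 11.4 + 40.951 = 52.351 °C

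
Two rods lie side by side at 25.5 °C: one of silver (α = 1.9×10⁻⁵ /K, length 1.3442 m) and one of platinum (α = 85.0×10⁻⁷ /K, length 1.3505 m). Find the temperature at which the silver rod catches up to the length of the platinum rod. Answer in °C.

T = 473.6 °C

Equal length when α₁L₁ΔT − α₂L₂ΔT = L₂ − L₁ = 6.30×10⁻³ m
α₁L₁ = 2.55398×10⁻⁵, α₂L₂ = 1.147925×10⁻⁵ → Δ(αL) = 1.406055×10⁻⁵ m/K
ΔT = 6.30×10⁻³ / 1.406055×10⁻⁵ = 448.062 K, so T = 25.5 + 448.062 = 473.562 °C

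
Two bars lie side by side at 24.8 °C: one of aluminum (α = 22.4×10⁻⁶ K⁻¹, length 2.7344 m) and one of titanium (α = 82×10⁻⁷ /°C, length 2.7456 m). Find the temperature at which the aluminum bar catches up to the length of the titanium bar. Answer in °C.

L₁(1 + α₁ΔT) = L₂(1 + α₂ΔT) ⇒ ΔT = (L₂ − L₁)/(α₁L₁ − α₂L₂)
L₂ − L₁ = 2.7456 − 2.7344 = 1.12×10⁻² m
α₁L₁ − α₂L₂ = 22.4×10⁻⁶×2.7344 − 82×10⁻⁷×2.7456 = 3.873664×10⁻⁵ m/K
ΔT = 1.12×10⁻² / 3.873664×10⁻⁵ = 289.132 K
T = 24.8 + 289.132 = 313.932 °C

T = 313.9 °C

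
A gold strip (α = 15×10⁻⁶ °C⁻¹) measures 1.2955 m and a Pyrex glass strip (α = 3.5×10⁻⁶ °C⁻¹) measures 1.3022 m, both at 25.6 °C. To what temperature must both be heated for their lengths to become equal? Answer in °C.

Equal length when α₁L₁ΔT − α₂L₂ΔT = L₂ − L₁ = 6.70×10⁻³ m
α₁L₁ = 1.94325×10⁻⁵, α₂L₂ = 4.5577×10⁻⁶ → Δ(αL) = 1.48748×10⁻⁵ m/K
ΔT = 6.70×10⁻³ / 1.48748×10⁻⁵ = 450.426 K, so T = 25.6 + 450.426 = 476.026 °C

T = 476.0 °C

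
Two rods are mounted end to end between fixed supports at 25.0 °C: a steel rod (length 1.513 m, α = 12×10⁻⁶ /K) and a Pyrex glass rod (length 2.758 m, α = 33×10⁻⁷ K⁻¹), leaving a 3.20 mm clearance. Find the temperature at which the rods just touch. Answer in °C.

T = 142 °C

α₁L₁ = 1.8156×10⁻⁵ m/K, α₂L₂ = 9.1014×10⁻⁶ m/K → total 2.72574×10⁻⁵ m/K
ΔT = g/(α₁L₁+α₂L₂) = 3.20×10⁻³ / 2.72574×10⁻⁵ = 117.40 K
T = 25.0 + 117.40 = 142.40 °C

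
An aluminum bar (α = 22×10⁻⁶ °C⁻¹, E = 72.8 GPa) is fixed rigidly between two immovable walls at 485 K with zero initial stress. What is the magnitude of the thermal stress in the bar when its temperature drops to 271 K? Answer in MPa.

Fully constrained: the free strain ε = αΔT is blocked, so σ = Eε = EαΔT.
|ΔT| = 214 K
σ = 72.8×10⁹ × 22×10⁻⁶ × 214 = 3.43×10⁸ Pa

σ = 343 MPa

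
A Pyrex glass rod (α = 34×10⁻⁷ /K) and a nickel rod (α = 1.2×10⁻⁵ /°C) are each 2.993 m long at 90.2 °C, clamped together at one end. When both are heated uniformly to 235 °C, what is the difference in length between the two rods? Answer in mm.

3.73 mm

ΔT = 144.8 K
Pyrex glass: ΔL = 34×10⁻⁷ × 2.993 m × 144.8 = 1.4735×10⁻³ m = 1.4735 mm
nickel: ΔL = 1.2×10⁻⁵ × 2.993 m × 144.8 = 5.2006×10⁻³ m = 5.2006 mm
difference = 5.2006 − 1.4735 = 3.7271 mm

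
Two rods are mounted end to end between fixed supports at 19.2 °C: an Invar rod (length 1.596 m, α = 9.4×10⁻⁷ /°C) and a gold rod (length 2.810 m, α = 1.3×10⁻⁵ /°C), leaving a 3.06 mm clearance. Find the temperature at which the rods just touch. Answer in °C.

T = 99.7 °C

α₁L₁ = 1.50024×10⁻⁶ m/K, α₂L₂ = 3.653×10⁻⁵ m/K → total 3.803024×10⁻⁵ m/K
ΔT = g/(α₁L₁+α₂L₂) = 3.06×10⁻³ / 3.803024×10⁻⁵ = 80.462 K
T = 19.2 + 80.462 = 99.662 °C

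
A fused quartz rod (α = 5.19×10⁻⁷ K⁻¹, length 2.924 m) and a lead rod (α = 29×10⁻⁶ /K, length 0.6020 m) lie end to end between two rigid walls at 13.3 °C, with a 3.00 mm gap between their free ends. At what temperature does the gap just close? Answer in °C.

T = 171 °C

Gap closes when ΔL₁ + ΔL₂ = 3.00 mm = 3.00×10⁻³ m
(α₁L₁ + α₂L₂)ΔT = g
α₁L₁ + α₂L₂ = 5.19×10⁻⁷×2.924 + 29×10⁻⁶×0.6020 = 1.8975556×10⁻⁵ m/K
ΔT = 3.00×10⁻³ / 1.8975556×10⁻⁵ = 158.10 K
T = 13.3 + 158.10 = 171.40 °C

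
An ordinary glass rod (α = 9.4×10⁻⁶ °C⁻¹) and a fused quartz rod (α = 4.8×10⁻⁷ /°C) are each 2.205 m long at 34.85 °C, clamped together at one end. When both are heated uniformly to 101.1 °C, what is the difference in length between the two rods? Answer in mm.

ΔT = 66.25 K
ordinary glass: ΔL = 9.4×10⁻⁶ × 2.205 m × 66.25 = 1.3732×10⁻³ m = 1.3732 mm
fused quartz: ΔL = 4.8×10⁻⁷ × 2.205 m × 66.25 = 7.0119×10⁻⁵ m = 0.070119 mm
difference = 1.3732 − 0.070119 = 1.303081 mm

1.30 mm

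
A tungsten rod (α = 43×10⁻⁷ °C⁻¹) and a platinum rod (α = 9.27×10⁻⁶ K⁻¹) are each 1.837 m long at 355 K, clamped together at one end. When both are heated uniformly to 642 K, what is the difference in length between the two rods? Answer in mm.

ΔT = 287 K
tungsten: ΔL = 43×10⁻⁷ × 1.837 m × 287 = 2.2670×10⁻³ m = 2.2670 mm
platinum: ΔL = 9.27×10⁻⁶ × 1.837 m × 287 = 4.8873×10⁻³ m = 4.8873 mm
difference = 4.8873 − 2.2670 = 2.6203 mm

2.62 mm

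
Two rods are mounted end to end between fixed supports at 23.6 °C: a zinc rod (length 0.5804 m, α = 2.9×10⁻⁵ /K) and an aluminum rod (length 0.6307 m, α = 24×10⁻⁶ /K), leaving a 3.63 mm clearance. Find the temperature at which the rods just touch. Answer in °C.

T = 137 °C

α₁L₁ = 1.68316×10⁻⁵ m/K, α₂L₂ = 1.51368×10⁻⁵ m/K → total 3.19684×10⁻⁵ m/K
ΔT = g/(α₁L₁+α₂L₂) = 3.63×10⁻³ / 3.19684×10⁻⁵ = 113.55 K
T = 23.6 + 113.55 = 137.15 °C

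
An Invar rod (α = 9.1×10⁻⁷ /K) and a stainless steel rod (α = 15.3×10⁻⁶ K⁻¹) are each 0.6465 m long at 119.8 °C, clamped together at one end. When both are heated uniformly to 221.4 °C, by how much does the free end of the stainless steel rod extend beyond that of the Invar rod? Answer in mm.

0.945 mm

ΔT = 101.6 K
Invar: ΔL = 9.1×10⁻⁷ × 0.6465 m × 101.6 = 5.9773×10⁻⁵ m = 0.059773 mm
stainless steel: ΔL = 15.3×10⁻⁶ × 0.6465 m × 101.6 = 1.0050×10⁻³ m = 1.0050 mm
difference = 1.0050 − 0.059773 = 0.945227 mm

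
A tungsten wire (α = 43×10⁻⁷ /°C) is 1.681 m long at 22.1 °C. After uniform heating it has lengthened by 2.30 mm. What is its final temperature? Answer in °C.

ΔL = αL₀ΔT ⇒ ΔT = ΔL / (αL₀)
ΔT = 2.30×10⁻³ m / (43×10⁻⁷ × 1.681 m) = 318.19 K
T = 22.1 + 318.19 = 340.29 °C

T = 340 °C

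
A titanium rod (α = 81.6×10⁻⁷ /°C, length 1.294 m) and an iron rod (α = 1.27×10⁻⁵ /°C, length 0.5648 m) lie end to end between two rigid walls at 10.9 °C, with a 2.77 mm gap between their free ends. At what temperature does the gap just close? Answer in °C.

α₁L₁ = 1.055904×10⁻⁵ m/K, α₂L₂ = 7.17296×10⁻⁶ m/K → total 1.7732×10⁻⁵ m/K
ΔT = g/(α₁L₁+α₂L₂) = 2.77×10⁻³ / 1.7732×10⁻⁵ = 156.21 K
T = 10.9 + 156.21 = 167.11 °C

T = 167 °C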